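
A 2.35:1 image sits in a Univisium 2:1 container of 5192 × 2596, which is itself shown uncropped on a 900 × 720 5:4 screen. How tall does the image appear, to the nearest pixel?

Inside the 5192×2596 canvas the image is width-limited at 5192.00 × 2209.36.
Second fit — the Univisium 2:1 canvas into 900×720 spans the width: 900.00 × 450.00 (×0.1733 from 5192×2596).
The image scales with it: height 2209.36 × 0.1733 ≈ 382.98.

383 px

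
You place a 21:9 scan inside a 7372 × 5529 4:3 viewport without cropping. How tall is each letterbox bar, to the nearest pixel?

Since 2.333 > 1.333, the scan is width-limited.
Content height = 7372 × 9/21 ≈ 3159.43 px.
Black = 5529 − 3159.43 = 2369.57 px, or 1184.79 per bar.

1185 px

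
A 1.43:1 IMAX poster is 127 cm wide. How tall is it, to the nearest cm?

Height = 127 / 1.430 = 88.81.

89 cm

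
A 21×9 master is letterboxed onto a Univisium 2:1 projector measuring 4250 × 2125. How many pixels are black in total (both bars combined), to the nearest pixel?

1290179 pixels

21×9 (2.333) > Univisium 2:1 (2.000), so the master fills the width.
The master is 4250 × 9/21 ≈ 1821.4286 px tall.
Leftover height: 2125 − 1821.4286 = 303.5714 px.
Across the 4250-px span: 303.5714 × 4250 ≈ 1290179 px.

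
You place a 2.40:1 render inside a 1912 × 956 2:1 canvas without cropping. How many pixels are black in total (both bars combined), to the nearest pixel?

304645 pixels

2.40:1 is wider than 2:1, so it spans the full width.
The render is 1912 / 2.400 ≈ 796.6667 px tall.
Leftover height: 956 − 796.6667 = 159.3333 px.
Across the 1912-px span: 159.3333 × 1912 ≈ 304645 px.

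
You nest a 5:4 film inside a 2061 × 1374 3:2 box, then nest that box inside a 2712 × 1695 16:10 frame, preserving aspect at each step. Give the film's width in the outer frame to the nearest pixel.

2119 px

Inside the 2061×1374 canvas the film is height-limited at 1717.50 × 1374.00.
3:2 in 2712×1695: fills the height, so the intermediate becomes 2542.50 × 1695.00 — a scale of ×1.2336.
Applying the same ×1.2336: 1717.50 → 2118.75.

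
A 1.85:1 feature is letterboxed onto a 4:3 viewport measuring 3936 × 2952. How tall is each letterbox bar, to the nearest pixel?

Since 1.850 > 1.333, the feature is width-limited.
The feature is 3936 / 1.850 ≈ 2127.57 px tall.
Leftover height: 2952 − 2127.57 = 824.43 px → 412.22 each side.

412 px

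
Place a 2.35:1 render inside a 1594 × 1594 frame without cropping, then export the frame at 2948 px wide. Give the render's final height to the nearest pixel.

In the 1594×1594 frame the render fills the width: height = 1594 / 2.350 ≈ 678.30 px.
The frame scales by 2948/1594 = 1.8494; 678.30 × 1.8494 ≈ 1254.47 px.

1254 px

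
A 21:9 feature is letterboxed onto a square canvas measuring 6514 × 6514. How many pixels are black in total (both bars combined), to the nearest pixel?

24246969 pixels

21:9 is wider than square, so it spans the full width.
Content height = 6514 × 9/21 ≈ 2791.7143 px.
6514 − 2791.7143 = 3722.2857 px of bars.
Across the 6514-px span: 3722.2857 × 6514 ≈ 24246969 px.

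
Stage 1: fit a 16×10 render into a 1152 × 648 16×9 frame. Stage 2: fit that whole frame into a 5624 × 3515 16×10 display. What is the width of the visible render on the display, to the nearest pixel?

First fit — 16×10 into 1152×648 spans the height: 1036.80 × 648.00.
16×9 in 5624×3515: fills the width, so the intermediate becomes 5624.00 × 3163.50 — a scale of ×4.8819.
So the render's width is 1036.80 × 4.8819 ≈ 5061.60.

5062 px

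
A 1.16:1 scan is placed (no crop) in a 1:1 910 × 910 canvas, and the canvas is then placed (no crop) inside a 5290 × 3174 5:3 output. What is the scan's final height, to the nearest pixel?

First fit — 1.16:1 into 910×910 spans the width: 910.00 × 784.48.
Second fit — the 1:1 canvas into 5290×3174 spans the height: 3174.00 × 3174.00 (×3.4879 from 910×910).
The scan scales with it: height 784.48 × 3.4879 ≈ 2736.21.

2736 px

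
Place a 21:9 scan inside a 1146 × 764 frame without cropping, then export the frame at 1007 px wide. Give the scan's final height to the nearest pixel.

432 px

In the 1146×764 frame the scan fills the width: height = 1146 × 9/21 ≈ 491.14 px.
Scaling 1146 → 1007 is ×0.8787, so the height becomes 491.14 × 0.8787 ≈ 431.57 px.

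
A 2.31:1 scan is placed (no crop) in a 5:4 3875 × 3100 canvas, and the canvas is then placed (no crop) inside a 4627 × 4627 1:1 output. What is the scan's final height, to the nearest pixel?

2003 px

Inside the 3875×3100 canvas the scan is width-limited at 3875.00 × 1677.49.
The 5:4 canvas is width-limited in 4627×4627, giving 4627.00 × 3701.60; scale factor 1.1941.
So the scan's height is 1677.49 × 1.1941 ≈ 2003.03.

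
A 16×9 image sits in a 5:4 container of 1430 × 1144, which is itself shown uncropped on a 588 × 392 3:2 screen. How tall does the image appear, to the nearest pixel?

First fit — 16×9 into 1430×1144 spans the width: 1430.00 × 804.38.
5:4 in 588×392: fills the height, so the intermediate becomes 490.00 × 392.00 — a scale of ×0.3427.
The image scales with it: height 804.38 × 0.3427 ≈ 275.62.

276 px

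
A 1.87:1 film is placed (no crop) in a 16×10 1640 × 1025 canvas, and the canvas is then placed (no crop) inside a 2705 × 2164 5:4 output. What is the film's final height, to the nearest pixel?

1.87:1 in 1640×1025: fills the width, so the film is 1640.00 × 877.01.
Second fit — the 16×10 canvas into 2705×2164 spans the width: 2705.00 × 1690.62 (×1.6494 from 1640×1025).
The film scales with it: height 877.01 × 1.6494 ≈ 1446.52.

1447 px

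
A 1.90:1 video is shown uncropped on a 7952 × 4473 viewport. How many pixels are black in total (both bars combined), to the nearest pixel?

2288083 pixels

Since 1.900 > 1.778, the video is width-limited.
That makes the image 4185.2632 px tall (7952 / 1.900).
4473 − 4185.2632 = 287.7368 px of bars.
That's 287.7368 × 7952 ≈ 2288083 black pixels.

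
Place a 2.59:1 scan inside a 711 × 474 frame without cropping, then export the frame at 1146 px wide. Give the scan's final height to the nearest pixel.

442 px

Fitted into 711×474, the scan spans the width; its height is 711 / 2.590 ≈ 274.52 px.
The frame scales by 1146/711 = 1.6118; 274.52 × 1.6118 ≈ 442.47 px.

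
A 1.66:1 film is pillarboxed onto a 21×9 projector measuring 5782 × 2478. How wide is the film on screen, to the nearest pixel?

4113 px

1.66:1 is narrower than 21×9, so it spans the full height.
That makes the image 4113.48 px wide (2478 × 1.660).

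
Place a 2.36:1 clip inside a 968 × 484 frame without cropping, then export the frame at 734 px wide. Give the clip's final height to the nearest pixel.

Fitted into 968×484, the clip spans the width; its height is 968 / 2.360 ≈ 410.17 px.
Resizing to 734 px wide multiplies everything by 0.7583: 410.17 → 311.02 px.

311 px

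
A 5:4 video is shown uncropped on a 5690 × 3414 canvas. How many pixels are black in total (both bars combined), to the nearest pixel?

4856415 pixels

5:4 is narrower than 5:3, so it spans the full height.
Content width = 3414 × 5/4 ≈ 4267.5000 px.
Black = 5690 − 4267.5000 = 1422.5000 px.
Across the 3414-px span: 1422.5000 × 3414 ≈ 4856415 px.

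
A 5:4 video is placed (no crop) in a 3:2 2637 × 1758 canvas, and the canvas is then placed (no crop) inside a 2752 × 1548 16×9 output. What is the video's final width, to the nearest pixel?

1935 px

First fit — 5:4 into 2637×1758 spans the height: 2197.50 × 1758.00.
The 3:2 canvas is height-limited in 2752×1548, giving 2322.00 × 1548.00; scale factor 0.8805.
The video scales with it: width 2197.50 × 0.8805 ≈ 1935.00.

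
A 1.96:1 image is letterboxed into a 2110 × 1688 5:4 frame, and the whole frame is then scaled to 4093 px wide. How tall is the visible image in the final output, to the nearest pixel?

At 2110×1688 the image is width-limited, so height = 2110 / 1.960 ≈ 1076.53 px.
The frame scales by 4093/2110 = 1.9398; 1076.53 × 1.9398 ≈ 2088.27 px.

2088 px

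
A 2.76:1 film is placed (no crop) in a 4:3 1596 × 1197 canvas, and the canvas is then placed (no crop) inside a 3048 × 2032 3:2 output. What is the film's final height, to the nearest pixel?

982 px

Inside the 1596×1197 canvas the film is width-limited at 1596.00 × 578.26.
4:3 in 3048×2032: fills the height, so the intermediate becomes 2709.33 × 2032.00 — a scale of ×1.6976.
So the film's height is 578.26 × 1.6976 ≈ 981.64.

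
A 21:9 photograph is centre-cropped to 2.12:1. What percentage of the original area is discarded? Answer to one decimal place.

9.1%

The height stays; only width is cut (since 2.12:1 is narrower than 21:9).
Fraction kept = (2.120)/(2.333) ≈ 90.86%, so 9.14% is lost.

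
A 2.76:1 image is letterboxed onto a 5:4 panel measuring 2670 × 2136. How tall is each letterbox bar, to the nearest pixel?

584 px

2.76:1 (2.760) > 5:4 (1.250), so the image fills the width.
Content height = 2670 / 2.760 ≈ 967.39 px.
2136 − 967.39 = 1168.61 px of bars (584.30 each).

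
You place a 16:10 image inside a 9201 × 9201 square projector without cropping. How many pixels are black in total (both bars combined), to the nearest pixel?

31746900 pixels

16:10 (1.600) > square (1.000), so the image fills the width.
That makes the image 5750.6250 px tall (9201 × 10/16).
9201 − 5750.6250 = 3450.3750 px of bars.
That's 3450.3750 × 9201 ≈ 31746900 black pixels.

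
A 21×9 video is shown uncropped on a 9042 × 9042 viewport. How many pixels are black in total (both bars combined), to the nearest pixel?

46718722 pixels

21×9 (2.333) > square (1.000), so the video fills the width.
That makes the image 3875.1429 px tall (9042 × 9/21).
Leftover height: 9042 − 3875.1429 = 5166.8571 px.
That's 5166.8571 × 9042 ≈ 46718722 black pixels.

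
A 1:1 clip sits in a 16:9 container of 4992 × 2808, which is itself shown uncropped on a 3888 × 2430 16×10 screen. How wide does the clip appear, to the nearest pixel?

2187 px

First fit — 1:1 into 4992×2808 spans the height: 2808.00 × 2808.00.
16:9 in 3888×2430: fills the width, so the intermediate becomes 3888.00 × 2187.00 — a scale of ×0.7788.
The clip scales with it: width 2808.00 × 0.7788 ≈ 2187.00.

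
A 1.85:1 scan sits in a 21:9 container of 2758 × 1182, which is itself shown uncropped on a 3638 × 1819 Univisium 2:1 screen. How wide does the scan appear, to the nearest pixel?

First fit — 1.85:1 into 2758×1182 spans the height: 2186.70 × 1182.00.
The 21:9 canvas is width-limited in 3638×1819, giving 3638.00 × 1559.14; scale factor 1.3191.
Applying the same ×1.3191: 2186.70 → 2884.41.

2884 px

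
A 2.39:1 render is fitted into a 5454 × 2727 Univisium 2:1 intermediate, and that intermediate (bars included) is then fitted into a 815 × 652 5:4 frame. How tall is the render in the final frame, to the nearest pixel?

2.39:1 in 5454×2727: fills the width, so the render is 5454.00 × 2282.01.
Univisium 2:1 in 815×652: fills the width, so the intermediate becomes 815.00 × 407.50 — a scale of ×0.1494.
The render scales with it: height 2282.01 × 0.1494 ≈ 341.00.

341 px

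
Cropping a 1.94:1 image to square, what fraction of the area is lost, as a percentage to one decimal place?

48.5%

Going from 1.94:1 to square means cutting width while keeping height.
Area ratio = (1.000)/(1.940) = 51.55%; the remaining 48.45% is cropped out.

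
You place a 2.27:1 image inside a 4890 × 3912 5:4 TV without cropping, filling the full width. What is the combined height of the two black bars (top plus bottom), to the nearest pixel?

1758 px

That makes the image 2154.19 px tall (4890 / 2.270).
3912 − 2154.19 = 1757.81 px of bars.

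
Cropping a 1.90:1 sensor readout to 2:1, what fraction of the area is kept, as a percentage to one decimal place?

95.0%

2:1 is wider than 1.90:1, so the crop keeps the full width and trims the height.
(1.900)/(2.000) ≈ 0.950 of the area survives.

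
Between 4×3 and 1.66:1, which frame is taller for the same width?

4×3 = 1.333 and 1.66; 1.66 > 1.333. The smaller width-to-height ratio is the taller frame.

4×3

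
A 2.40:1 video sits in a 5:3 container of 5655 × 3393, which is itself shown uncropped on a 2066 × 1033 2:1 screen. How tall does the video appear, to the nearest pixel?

Inside the 5655×3393 canvas the video is width-limited at 5655.00 × 2356.25.
Second fit — the 5:3 canvas into 2066×1033 spans the height: 1721.67 × 1033.00 (×0.3045 from 5655×3393).
Applying the same ×0.3045: 2356.25 → 717.36.

717 px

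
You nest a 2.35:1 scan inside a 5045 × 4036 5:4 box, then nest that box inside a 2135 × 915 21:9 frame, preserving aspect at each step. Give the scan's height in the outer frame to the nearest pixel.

487 px

Inside the 5045×4036 canvas the scan is width-limited at 5045.00 × 2146.81.
The 5:4 canvas is height-limited in 2135×915, giving 1143.75 × 915.00; scale factor 0.2267.
So the scan's height is 2146.81 × 0.2267 ≈ 486.70.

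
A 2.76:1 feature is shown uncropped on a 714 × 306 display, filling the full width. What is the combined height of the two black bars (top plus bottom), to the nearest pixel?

The feature is 714 / 2.760 ≈ 258.70 px tall.
Leftover height: 306 − 258.70 = 47.30 px.

47 px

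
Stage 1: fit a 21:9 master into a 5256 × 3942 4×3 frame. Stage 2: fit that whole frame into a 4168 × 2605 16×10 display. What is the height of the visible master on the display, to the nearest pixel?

1489 px

Inside the 5256×3942 canvas the master is width-limited at 5256.00 × 2252.57.
4×3 in 4168×2605: fills the height, so the intermediate becomes 3473.33 × 2605.00 — a scale of ×0.6608.
Applying the same ×0.6608: 2252.57 → 1488.57.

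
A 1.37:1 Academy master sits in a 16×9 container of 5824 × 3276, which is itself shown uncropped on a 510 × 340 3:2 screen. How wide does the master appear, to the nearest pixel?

393 px

First fit — 1.37:1 Academy into 5824×3276 spans the height: 4488.12 × 3276.00.
16×9 in 510×340: fills the width, so the intermediate becomes 510.00 × 286.88 — a scale of ×0.0876.
Applying the same ×0.0876: 4488.12 → 393.02.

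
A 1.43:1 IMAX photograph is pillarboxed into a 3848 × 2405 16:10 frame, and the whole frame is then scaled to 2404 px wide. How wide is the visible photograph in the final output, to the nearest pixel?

Fitted into 3848×2405, the photograph spans the height; its width is 2405 × 1.430 ≈ 3439.15 px.
The frame scales by 2404/3848 = 0.6247; 3439.15 × 0.6247 ≈ 2148.57 px.

2149 px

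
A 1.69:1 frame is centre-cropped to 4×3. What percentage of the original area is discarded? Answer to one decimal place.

The height stays; only width is cut (since 4×3 is narrower than 1.69:1).
Area ratio = (1.333)/(1.690) = 78.90%; the remaining 21.10% is cropped out.

21.1%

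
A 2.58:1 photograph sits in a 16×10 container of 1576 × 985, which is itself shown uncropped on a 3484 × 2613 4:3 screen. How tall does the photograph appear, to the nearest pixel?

Inside the 1576×985 canvas the photograph is width-limited at 1576.00 × 610.85.
16×10 in 3484×2613: fills the width, so the intermediate becomes 3484.00 × 2177.50 — a scale of ×2.2107.
So the photograph's height is 610.85 × 2.2107 ≈ 1350.39.

1350 px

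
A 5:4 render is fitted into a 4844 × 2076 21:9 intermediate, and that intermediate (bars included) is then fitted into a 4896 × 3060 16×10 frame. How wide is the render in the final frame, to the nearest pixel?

2623 px

Inside the 4844×2076 canvas the render is height-limited at 2595.00 × 2076.00.
21:9 in 4896×3060: fills the width, so the intermediate becomes 4896.00 × 2098.29 — a scale of ×1.0107.
The render scales with it: width 2595.00 × 1.0107 ≈ 2622.86.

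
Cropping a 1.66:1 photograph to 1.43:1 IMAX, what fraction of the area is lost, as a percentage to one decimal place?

The height stays; only width is cut (since 1.43:1 IMAX is narrower than 1.66:1).
Fraction kept = (1.430)/(1.660) ≈ 86.14%, so 13.86% is lost.

13.9%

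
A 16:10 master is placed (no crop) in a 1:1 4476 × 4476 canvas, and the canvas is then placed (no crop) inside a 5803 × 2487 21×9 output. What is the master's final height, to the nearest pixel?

Inside the 4476×4476 canvas the master is width-limited at 4476.00 × 2797.50.
The 1:1 canvas is height-limited in 5803×2487, giving 2487.00 × 2487.00; scale factor 0.5556.
Applying the same ×0.5556: 2797.50 → 1554.38.

1554 px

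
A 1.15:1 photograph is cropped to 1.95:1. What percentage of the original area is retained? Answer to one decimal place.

59.0%

The width stays; only height is cut (since 1.95:1 is wider than 1.15:1).
Fraction kept = (1.150)/(1.950) ≈ 58.97%.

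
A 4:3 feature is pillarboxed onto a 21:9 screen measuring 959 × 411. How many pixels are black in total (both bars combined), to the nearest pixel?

4:3 (1.333) < 21:9 (2.333), so the feature fills the height.
The feature is 411 × 4/3 ≈ 548.0000 px wide.
Leftover width: 959 − 548.0000 = 411.0000 px.
Bar area = 411.0000 × 411 ≈ 168921 px.

168921 pixels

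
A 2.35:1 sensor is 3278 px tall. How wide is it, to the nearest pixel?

7703 px

At 2.35:1, 3278 × 2.350 ≈ 7703.30.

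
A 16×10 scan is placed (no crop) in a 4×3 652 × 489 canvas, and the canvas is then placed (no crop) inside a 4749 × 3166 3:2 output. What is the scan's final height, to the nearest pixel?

Inside the 652×489 canvas the scan is width-limited at 652.00 × 407.50.
Second fit — the 4×3 canvas into 4749×3166 spans the height: 4221.33 × 3166.00 (×6.4744 from 652×489).
So the scan's height is 407.50 × 6.4744 ≈ 2638.33.

2638 px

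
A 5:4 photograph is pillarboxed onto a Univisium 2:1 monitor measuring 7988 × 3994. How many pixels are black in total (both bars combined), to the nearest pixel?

5:4 is narrower than Univisium 2:1, so it spans the full height.
Content width = 3994 × 5/4 ≈ 4992.5000 px.
Black = 7988 − 4992.5000 = 2995.5000 px.
Across the 3994-px span: 2995.5000 × 3994 ≈ 11964027 px.

11964027 pixels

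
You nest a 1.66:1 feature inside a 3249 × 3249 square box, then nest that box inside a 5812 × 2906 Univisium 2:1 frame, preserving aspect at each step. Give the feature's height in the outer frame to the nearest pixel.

1751 px

Inside the 3249×3249 canvas the feature is width-limited at 3249.00 × 1957.23.
Second fit — the square canvas into 5812×2906 spans the height: 2906.00 × 2906.00 (×0.8944 from 3249×3249).
So the feature's height is 1957.23 × 0.8944 ≈ 1750.60.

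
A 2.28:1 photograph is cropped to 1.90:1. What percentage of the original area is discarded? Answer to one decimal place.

16.7%

Going from 2.28:1 to 1.90:1 means cutting width while keeping height.
(1.900)/(2.280) ≈ 0.833 of the area survives, leaving 16.67% discarded.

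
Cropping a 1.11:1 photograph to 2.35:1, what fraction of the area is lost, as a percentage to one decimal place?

52.8%

Going from 1.11:1 to 2.35:1 means cutting height while keeping width.
Area ratio = (1.110)/(2.350) = 47.23%; the remaining 52.77% is cropped out.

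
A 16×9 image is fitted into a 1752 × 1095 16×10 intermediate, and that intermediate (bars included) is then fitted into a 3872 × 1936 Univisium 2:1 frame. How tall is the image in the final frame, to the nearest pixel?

16×9 in 1752×1095: fills the width, so the image is 1752.00 × 985.50.
16×10 in 3872×1936: fills the height, so the intermediate becomes 3097.60 × 1936.00 — a scale of ×1.7680.
Applying the same ×1.7680: 985.50 → 1742.40.

1742 px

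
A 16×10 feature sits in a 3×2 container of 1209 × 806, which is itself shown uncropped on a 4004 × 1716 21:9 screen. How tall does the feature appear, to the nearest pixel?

1609 px

Inside the 1209×806 canvas the feature is width-limited at 1209.00 × 755.62.
Second fit — the 3×2 canvas into 4004×1716 spans the height: 2574.00 × 1716.00 (×2.1290 from 1209×806).
Applying the same ×2.1290: 755.62 → 1608.75.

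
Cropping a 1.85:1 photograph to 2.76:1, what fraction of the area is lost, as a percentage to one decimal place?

33.0%

Going from 1.85:1 to 2.76:1 means cutting height while keeping width.
(1.850)/(2.760) ≈ 0.670 of the area survives, leaving 32.97% discarded.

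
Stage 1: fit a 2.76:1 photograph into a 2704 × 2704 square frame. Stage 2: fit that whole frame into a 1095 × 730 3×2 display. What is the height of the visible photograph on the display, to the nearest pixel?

First fit — 2.76:1 into 2704×2704 spans the width: 2704.00 × 979.71.
The square canvas is height-limited in 1095×730, giving 730.00 × 730.00; scale factor 0.2700.
Applying the same ×0.2700: 979.71 → 264.49.

264 px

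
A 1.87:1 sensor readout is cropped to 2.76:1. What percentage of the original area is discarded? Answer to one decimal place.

32.2%

The width stays; only height is cut (since 2.76:1 is wider than 1.87:1).
Area ratio = (1.870)/(2.760) = 67.75%; the remaining 32.25% is cropped out.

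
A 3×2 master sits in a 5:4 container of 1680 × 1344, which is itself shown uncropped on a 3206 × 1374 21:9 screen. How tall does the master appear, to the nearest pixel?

3×2 in 1680×1344: fills the width, so the master is 1680.00 × 1120.00.
The 5:4 canvas is height-limited in 3206×1374, giving 1717.50 × 1374.00; scale factor 1.0223.
The master scales with it: height 1120.00 × 1.0223 ≈ 1145.00.

1145 px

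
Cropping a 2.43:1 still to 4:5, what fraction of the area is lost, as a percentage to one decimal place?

67.1%

The height stays; only width is cut (since 4:5 is narrower than 2.43:1).
Fraction kept = (0.800)/(2.430) ≈ 32.92%, so 67.08% is lost.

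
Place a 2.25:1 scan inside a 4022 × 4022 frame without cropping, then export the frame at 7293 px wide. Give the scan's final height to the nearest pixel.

3241 px

In the 4022×4022 frame the scan fills the width: height = 4022 / 2.250 ≈ 1787.56 px.
Scaling 4022 → 7293 is ×1.8133, so the height becomes 1787.56 × 1.8133 ≈ 3241.33 px.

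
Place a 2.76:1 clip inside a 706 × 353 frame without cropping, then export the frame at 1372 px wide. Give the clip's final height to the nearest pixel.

497 px

In the 706×353 frame the clip fills the width: height = 706 / 2.760 ≈ 255.80 px.
Resizing to 1372 px wide multiplies everything by 1.9433: 255.80 → 497.10 px.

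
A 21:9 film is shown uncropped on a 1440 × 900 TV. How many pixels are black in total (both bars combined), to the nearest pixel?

407314 pixels

21:9 is wider than 16:10, so it spans the full width.
That makes the image 617.1429 px tall (1440 × 9/21).
900 − 617.1429 = 282.8571 px of bars.
Across the 1440-px span: 282.8571 × 1440 ≈ 407314 px.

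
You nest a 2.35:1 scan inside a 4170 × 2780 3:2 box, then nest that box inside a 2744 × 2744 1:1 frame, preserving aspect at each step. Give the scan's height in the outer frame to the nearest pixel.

First fit — 2.35:1 into 4170×2780 spans the width: 4170.00 × 1774.47.
Second fit — the 3:2 canvas into 2744×2744 spans the width: 2744.00 × 1829.33 (×0.6580 from 4170×2780).
Applying the same ×0.6580: 1774.47 → 1167.66.

1168 px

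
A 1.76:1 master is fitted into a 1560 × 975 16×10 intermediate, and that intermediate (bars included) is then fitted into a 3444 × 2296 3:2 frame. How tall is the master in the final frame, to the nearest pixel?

1957 px

Inside the 1560×975 canvas the master is width-limited at 1560.00 × 886.36.
The 16×10 canvas is width-limited in 3444×2296, giving 3444.00 × 2152.50; scale factor 2.2077.
The master scales with it: height 886.36 × 2.2077 ≈ 1956.82.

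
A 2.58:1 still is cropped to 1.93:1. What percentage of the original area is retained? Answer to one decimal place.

The height stays; only width is cut (since 1.93:1 is narrower than 2.58:1).
(1.930)/(2.580) ≈ 0.748 of the area survives.

74.8%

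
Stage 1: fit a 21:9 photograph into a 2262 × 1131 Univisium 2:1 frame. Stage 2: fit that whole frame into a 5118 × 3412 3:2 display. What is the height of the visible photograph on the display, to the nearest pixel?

21:9 in 2262×1131: fills the width, so the photograph is 2262.00 × 969.43.
Second fit — the Univisium 2:1 canvas into 5118×3412 spans the width: 5118.00 × 2559.00 (×2.2626 from 2262×1131).
Applying the same ×2.2626: 969.43 → 2193.43.

2193 px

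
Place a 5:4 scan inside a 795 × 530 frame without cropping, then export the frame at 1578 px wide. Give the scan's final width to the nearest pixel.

In the 795×530 frame the scan fills the height: width = 530 × 5/4 ≈ 662.50 px.
Resizing to 1578 px wide multiplies everything by 1.9849: 662.50 → 1315.00 px.

1315 px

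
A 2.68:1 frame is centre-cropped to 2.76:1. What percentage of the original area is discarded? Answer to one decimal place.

Going from 2.68:1 to 2.76:1 means cutting height while keeping width.
(2.680)/(2.760) ≈ 0.971 of the area survives, leaving 2.90% discarded.

2.9%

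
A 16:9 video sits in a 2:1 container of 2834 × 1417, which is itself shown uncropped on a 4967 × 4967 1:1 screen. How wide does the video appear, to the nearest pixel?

4415 px

16:9 in 2834×1417: fills the height, so the video is 2519.11 × 1417.00.
The 2:1 canvas is width-limited in 4967×4967, giving 4967.00 × 2483.50; scale factor 1.7526.
Applying the same ×1.7526: 2519.11 → 4415.11.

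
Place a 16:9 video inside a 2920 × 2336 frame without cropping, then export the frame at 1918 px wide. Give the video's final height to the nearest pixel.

1079 px

In the 2920×2336 frame the video fills the width: height = 2920 × 9/16 ≈ 1642.50 px.
The frame scales by 1918/2920 = 0.6568; 1642.50 × 0.6568 ≈ 1078.88 px.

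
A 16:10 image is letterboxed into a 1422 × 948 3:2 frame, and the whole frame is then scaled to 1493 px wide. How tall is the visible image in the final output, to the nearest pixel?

Fitted into 1422×948, the image spans the width; its height is 1422 × 10/16 ≈ 888.75 px.
Resizing to 1493 px wide multiplies everything by 1.0499: 888.75 → 933.12 px.

933 px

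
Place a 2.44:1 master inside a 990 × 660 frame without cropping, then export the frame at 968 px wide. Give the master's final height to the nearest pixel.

Fitted into 990×660, the master spans the width; its height is 990 / 2.440 ≈ 405.74 px.
Scaling 990 → 968 is ×0.9778, so the height becomes 405.74 × 0.9778 ≈ 396.72 px.

397 px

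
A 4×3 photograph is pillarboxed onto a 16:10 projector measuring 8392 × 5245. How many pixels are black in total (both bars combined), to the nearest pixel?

7336007 pixels

Since 1.333 < 1.600, the photograph is height-limited.
The photograph is 5245 × 4/3 ≈ 6993.3333 px wide.
Leftover width: 8392 − 6993.3333 = 1398.6667 px.
Across the 5245-px span: 1398.6667 × 5245 ≈ 7336007 px.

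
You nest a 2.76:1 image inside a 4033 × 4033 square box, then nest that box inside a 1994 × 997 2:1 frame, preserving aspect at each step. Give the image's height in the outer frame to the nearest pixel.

361 px

Inside the 4033×4033 canvas the image is width-limited at 4033.00 × 1461.23.
The square canvas is height-limited in 1994×997, giving 997.00 × 997.00; scale factor 0.2472.
Applying the same ×0.2472: 1461.23 → 361.23.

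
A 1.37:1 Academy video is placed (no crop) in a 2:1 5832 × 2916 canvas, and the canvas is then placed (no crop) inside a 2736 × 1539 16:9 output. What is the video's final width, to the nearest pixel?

1.37:1 Academy in 5832×2916: fills the height, so the video is 3994.92 × 2916.00.
Second fit — the 2:1 canvas into 2736×1539 spans the width: 2736.00 × 1368.00 (×0.4691 from 5832×2916).
The video scales with it: width 3994.92 × 0.4691 ≈ 1874.16.

1874 px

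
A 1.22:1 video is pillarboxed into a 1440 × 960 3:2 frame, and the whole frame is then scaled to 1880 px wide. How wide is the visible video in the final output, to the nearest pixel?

1529 px

Fitted into 1440×960, the video spans the height; its width is 960 × 1.220 ≈ 1171.20 px.
Resizing to 1880 px wide multiplies everything by 1.3056: 1171.20 → 1529.07 px.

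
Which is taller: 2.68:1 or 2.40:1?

2.40:1

2.68 and 2.4; 2.68 > 2.4. The smaller width-to-height ratio is the taller frame.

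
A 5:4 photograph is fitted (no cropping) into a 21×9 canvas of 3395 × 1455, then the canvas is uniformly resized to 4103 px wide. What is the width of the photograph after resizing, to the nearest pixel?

2198 px

In the 3395×1455 frame the photograph fills the height: width = 1455 × 5/4 ≈ 1818.75 px.
Scaling 3395 → 4103 is ×1.2085, so the width becomes 1818.75 × 1.2085 ≈ 2198.04 px.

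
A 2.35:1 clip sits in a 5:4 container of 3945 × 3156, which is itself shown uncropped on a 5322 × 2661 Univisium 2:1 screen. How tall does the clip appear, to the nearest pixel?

2.35:1 in 3945×3156: fills the width, so the clip is 3945.00 × 1678.72.
The 5:4 canvas is height-limited in 5322×2661, giving 3326.25 × 2661.00; scale factor 0.8432.
Applying the same ×0.8432: 1678.72 → 1415.43.

1415 px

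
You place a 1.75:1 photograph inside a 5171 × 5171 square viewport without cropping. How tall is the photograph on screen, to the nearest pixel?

Since 1.750 > 1.000, the photograph is width-limited.
The photograph is 5171 / 1.750 ≈ 2954.86 px tall.

2955 px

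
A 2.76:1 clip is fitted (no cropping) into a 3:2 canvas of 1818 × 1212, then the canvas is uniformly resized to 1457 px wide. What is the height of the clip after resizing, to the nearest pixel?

At 1818×1212 the clip is width-limited, so height = 1818 / 2.760 ≈ 658.70 px.
Scaling 1818 → 1457 is ×0.8014, so the height becomes 658.70 × 0.8014 ≈ 527.90 px.

528 px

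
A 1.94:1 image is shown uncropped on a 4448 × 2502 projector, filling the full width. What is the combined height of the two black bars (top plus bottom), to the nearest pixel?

That makes the image 2292.78 px tall (4448 / 1.940).
2502 − 2292.78 = 209.22 px of bars.

209 px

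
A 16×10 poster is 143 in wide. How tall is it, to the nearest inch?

89 in

143 × 10/16 = 89.38.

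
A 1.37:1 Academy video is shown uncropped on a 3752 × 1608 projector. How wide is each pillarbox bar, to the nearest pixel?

775 px

Since 1.370 < 2.333, the video is height-limited.
The video is 1608 × 1.370 ≈ 2202.96 px wide.
Black = 3752 − 2202.96 = 1549.04 px, or 774.52 per bar.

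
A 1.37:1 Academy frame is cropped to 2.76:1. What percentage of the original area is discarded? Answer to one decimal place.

2.76:1 is wider than 1.37:1 Academy, so the crop keeps the full width and trims the height.
(1.370)/(2.760) ≈ 0.496 of the area survives, leaving 50.36% discarded.

50.4%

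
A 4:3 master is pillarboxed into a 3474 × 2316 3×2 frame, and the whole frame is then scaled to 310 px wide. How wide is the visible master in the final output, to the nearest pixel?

276 px

At 3474×2316 the master is height-limited, so width = 2316 × 4/3 ≈ 3088.00 px.
Scaling 3474 → 310 is ×0.0892, so the width becomes 3088.00 × 0.0892 ≈ 275.56 px.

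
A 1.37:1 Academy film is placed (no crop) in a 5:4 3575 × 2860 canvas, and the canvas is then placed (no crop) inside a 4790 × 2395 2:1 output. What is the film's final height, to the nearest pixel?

2185 px

Inside the 3575×2860 canvas the film is width-limited at 3575.00 × 2609.49.
5:4 in 4790×2395: fills the height, so the intermediate becomes 2993.75 × 2395.00 — a scale of ×0.8374.
Applying the same ×0.8374: 2609.49 → 2185.22.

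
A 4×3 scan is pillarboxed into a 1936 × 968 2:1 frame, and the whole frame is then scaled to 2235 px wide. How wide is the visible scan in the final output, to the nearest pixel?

At 1936×968 the scan is height-limited, so width = 968 × 4/3 ≈ 1290.67 px.
The frame scales by 2235/1936 = 1.1544; 1290.67 × 1.1544 ≈ 1490.00 px.

1490 px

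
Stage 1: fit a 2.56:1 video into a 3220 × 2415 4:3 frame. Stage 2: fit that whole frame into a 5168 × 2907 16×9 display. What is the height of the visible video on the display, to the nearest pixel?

First fit — 2.56:1 into 3220×2415 spans the width: 3220.00 × 1257.81.
The 4:3 canvas is height-limited in 5168×2907, giving 3876.00 × 2907.00; scale factor 1.2037.
Applying the same ×1.2037: 1257.81 → 1514.06.

1514 px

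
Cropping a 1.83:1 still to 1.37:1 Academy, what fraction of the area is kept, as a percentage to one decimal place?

74.9%

1.37:1 Academy is narrower than 1.83:1, so the crop keeps the full height and trims the width.
Fraction kept = (1.370)/(1.830) ≈ 74.86%.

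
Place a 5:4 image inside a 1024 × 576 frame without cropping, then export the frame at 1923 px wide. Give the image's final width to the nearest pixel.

At 1024×576 the image is height-limited, so width = 576 × 5/4 ≈ 720.00 px.
The frame scales by 1923/1024 = 1.8779; 720.00 × 1.8779 ≈ 1352.11 px.

1352 px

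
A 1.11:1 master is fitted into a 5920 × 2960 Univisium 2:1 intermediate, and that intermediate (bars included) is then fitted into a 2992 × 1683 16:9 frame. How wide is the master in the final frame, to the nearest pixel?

1.11:1 in 5920×2960: fills the height, so the master is 3285.60 × 2960.00.
Second fit — the Univisium 2:1 canvas into 2992×1683 spans the width: 2992.00 × 1496.00 (×0.5054 from 5920×2960).
The master scales with it: width 3285.60 × 0.5054 ≈ 1660.56.

1661 px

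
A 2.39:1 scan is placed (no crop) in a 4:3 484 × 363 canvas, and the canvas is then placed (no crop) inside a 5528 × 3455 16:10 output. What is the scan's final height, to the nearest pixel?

1927 px

Inside the 484×363 canvas the scan is width-limited at 484.00 × 202.51.
4:3 in 5528×3455: fills the height, so the intermediate becomes 4606.67 × 3455.00 — a scale of ×9.5179.
So the scan's height is 202.51 × 9.5179 ≈ 1927.48.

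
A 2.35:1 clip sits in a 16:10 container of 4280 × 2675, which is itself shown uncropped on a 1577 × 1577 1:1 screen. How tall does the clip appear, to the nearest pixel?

671 px

Inside the 4280×2675 canvas the clip is width-limited at 4280.00 × 1821.28.
Second fit — the 16:10 canvas into 1577×1577 spans the width: 1577.00 × 985.62 (×0.3685 from 4280×2675).
So the clip's height is 1821.28 × 0.3685 ≈ 671.06.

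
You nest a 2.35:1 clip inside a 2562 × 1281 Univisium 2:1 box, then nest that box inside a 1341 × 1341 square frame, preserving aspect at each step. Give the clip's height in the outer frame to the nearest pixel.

2.35:1 in 2562×1281: fills the width, so the clip is 2562.00 × 1090.21.
Second fit — the Univisium 2:1 canvas into 1341×1341 spans the width: 1341.00 × 670.50 (×0.5234 from 2562×1281).
So the clip's height is 1090.21 × 0.5234 ≈ 570.64.

571 px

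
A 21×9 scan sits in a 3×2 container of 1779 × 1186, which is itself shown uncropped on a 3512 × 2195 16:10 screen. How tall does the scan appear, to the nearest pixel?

Inside the 1779×1186 canvas the scan is width-limited at 1779.00 × 762.43.
Second fit — the 3×2 canvas into 3512×2195 spans the height: 3292.50 × 2195.00 (×1.8508 from 1779×1186).
Applying the same ×1.8508: 762.43 → 1411.07.

1411 px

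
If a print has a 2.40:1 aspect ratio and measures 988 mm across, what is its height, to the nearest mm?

At 2.40:1, 988 / 2.400 ≈ 411.67.

412 mm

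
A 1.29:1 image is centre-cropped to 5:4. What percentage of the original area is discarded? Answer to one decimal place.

The height stays; only width is cut (since 5:4 is narrower than 1.29:1).
Area ratio = (1.250)/(1.290) = 96.90%; the remaining 3.10% is cropped out.

3.1%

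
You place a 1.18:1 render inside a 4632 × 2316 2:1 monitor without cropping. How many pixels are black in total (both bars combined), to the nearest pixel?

4398362 pixels

1.18:1 is narrower than 2:1, so it spans the full height.
That makes the image 2732.8800 px wide (2316 × 1.180).
Black = 4632 − 2732.8800 = 1899.1200 px.
Across the 2316-px span: 1899.1200 × 2316 ≈ 4398362 px.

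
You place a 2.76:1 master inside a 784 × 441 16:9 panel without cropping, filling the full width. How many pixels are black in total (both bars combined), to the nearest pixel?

123043 pixels

Content height = 784 / 2.760 ≈ 284.0580 px.
Leftover height: 441 − 284.0580 = 156.9420 px.
Across the 784-px span: 156.9420 × 784 ≈ 123043 px.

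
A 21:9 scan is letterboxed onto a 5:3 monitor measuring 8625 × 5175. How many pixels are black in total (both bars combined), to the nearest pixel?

21:9 (2.333) > 5:3 (1.667), so the scan fills the width.
That makes the image 3696.4286 px tall (8625 × 9/21).
Leftover height: 5175 − 3696.4286 = 1478.5714 px.
Bar area = 1478.5714 × 8625 ≈ 12752679 px.

12752679 pixels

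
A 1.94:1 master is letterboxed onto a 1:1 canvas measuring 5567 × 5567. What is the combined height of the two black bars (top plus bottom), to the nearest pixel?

2697 px

1.94:1 is wider than 1:1, so it spans the full width.
Content height = 5567 / 1.940 ≈ 2869.59 px.
Black = 5567 − 2869.59 = 2697.41 px.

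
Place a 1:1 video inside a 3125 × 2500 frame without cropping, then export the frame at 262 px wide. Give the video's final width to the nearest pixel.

210 px

At 3125×2500 the video is height-limited, so width = 2500 × 1/1 ≈ 2500.00 px.
Scaling 3125 → 262 is ×0.0838, so the width becomes 2500.00 × 0.0838 ≈ 209.60 px.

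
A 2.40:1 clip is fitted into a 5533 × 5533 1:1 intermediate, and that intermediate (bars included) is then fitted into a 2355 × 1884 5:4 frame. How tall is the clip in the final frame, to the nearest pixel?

Inside the 5533×5533 canvas the clip is width-limited at 5533.00 × 2305.42.
1:1 in 2355×1884: fills the height, so the intermediate becomes 1884.00 × 1884.00 — a scale of ×0.3405.
The clip scales with it: height 2305.42 × 0.3405 ≈ 785.00.

785 px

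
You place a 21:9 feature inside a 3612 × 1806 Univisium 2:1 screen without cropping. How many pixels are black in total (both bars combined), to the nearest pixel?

21:9 is wider than Univisium 2:1, so it spans the full width.
The feature is 3612 × 9/21 ≈ 1548.0000 px tall.
1806 − 1548.0000 = 258.0000 px of bars.
Bar area = 258.0000 × 3612 ≈ 931896 px.

931896 pixels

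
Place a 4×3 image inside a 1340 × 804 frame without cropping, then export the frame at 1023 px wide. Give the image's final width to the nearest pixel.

818 px

At 1340×804 the image is height-limited, so width = 804 × 4/3 ≈ 1072.00 px.
Resizing to 1023 px wide multiplies everything by 0.7634: 1072.00 → 818.40 px.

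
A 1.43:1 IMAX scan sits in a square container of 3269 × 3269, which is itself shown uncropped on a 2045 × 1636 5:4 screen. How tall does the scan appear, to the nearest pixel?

First fit — 1.43:1 IMAX into 3269×3269 spans the width: 3269.00 × 2286.01.
The square canvas is height-limited in 2045×1636, giving 1636.00 × 1636.00; scale factor 0.5005.
Applying the same ×0.5005: 2286.01 → 1144.06.

1144 px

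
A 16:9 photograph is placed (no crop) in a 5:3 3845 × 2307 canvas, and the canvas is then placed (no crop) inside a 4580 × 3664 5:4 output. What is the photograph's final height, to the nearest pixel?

2576 px

16:9 in 3845×2307: fills the width, so the photograph is 3845.00 × 2162.81.
The 5:3 canvas is width-limited in 4580×3664, giving 4580.00 × 2748.00; scale factor 1.1912.
The photograph scales with it: height 2162.81 × 1.1912 ≈ 2576.25.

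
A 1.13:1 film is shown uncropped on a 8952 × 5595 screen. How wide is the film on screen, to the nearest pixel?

6322 px

1.13:1 (1.130) < 16:10 (1.600), so the film fills the height.
Content width = 5595 × 1.130 ≈ 6322.35 px.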